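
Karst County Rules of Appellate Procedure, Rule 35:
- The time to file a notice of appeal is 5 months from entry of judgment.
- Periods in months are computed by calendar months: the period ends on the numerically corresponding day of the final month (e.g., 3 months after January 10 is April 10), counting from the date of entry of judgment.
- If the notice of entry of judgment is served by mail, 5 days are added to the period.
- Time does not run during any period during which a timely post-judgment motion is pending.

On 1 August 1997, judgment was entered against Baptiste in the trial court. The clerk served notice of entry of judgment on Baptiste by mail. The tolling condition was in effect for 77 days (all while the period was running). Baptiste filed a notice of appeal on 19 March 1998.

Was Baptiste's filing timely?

5 months after 1 August 1997 is January 1, 1998.
Service was by mail, adding 5 days: January 1, 1998 + 5 days = January 6, 1998.
Tolling adds 77 days: January 6, 1998 + 77 days = March 24, 1998.
The deadline is March 24, 1998; the filing on March 19, 1998 is on or before that date.

Yes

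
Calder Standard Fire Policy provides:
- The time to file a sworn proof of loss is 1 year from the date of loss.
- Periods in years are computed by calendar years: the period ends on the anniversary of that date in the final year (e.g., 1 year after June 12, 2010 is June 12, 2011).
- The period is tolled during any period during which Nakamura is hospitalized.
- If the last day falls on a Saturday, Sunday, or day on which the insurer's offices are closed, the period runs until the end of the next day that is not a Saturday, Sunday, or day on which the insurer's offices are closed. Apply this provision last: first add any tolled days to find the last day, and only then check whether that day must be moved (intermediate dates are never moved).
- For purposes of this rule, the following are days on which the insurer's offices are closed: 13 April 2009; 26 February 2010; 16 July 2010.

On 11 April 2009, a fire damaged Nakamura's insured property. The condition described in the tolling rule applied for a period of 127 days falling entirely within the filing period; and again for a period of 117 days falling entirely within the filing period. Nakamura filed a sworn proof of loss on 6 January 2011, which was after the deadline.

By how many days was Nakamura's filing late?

24 days

1 year after 11 April 2009 is April 11, 2010.
Tolling adds 127 days: April 11, 2010 + 127 days = August 16, 2010.
Tolling adds 117 days: August 16, 2010 + 117 days = December 11, 2010.
December 11, 2010 is Saturday; December 12, 2010 is Sunday. The next qualifying day is December 13, 2010.
The deadline is December 13, 2010; from December 13, 2010 to January 6, 2011 is 24 days.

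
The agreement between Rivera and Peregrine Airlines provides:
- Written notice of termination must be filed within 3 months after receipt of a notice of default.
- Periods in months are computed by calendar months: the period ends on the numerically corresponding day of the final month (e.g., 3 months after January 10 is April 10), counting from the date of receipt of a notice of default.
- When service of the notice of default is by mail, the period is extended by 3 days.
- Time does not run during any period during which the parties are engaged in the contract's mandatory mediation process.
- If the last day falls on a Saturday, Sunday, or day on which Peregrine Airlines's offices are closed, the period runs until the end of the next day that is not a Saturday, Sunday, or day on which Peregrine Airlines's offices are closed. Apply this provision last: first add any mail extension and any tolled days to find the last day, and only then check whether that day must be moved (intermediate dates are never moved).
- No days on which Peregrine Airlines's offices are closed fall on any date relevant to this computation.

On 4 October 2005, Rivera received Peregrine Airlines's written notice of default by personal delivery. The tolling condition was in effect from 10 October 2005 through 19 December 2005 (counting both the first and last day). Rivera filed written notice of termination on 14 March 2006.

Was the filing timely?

3 months after 4 October 2005 is January 4, 2006.
Service was not by mail, so no mail extension applies.
From October 10, 2005 through December 19, 2005 inclusive is 71 days; tolling adds 71 days: January 4, 2006 + 71 days = March 16, 2006.
March 16, 2006 is a Thursday and not a day on which Peregrine Airlines's offices are closed, so no extension applies.
The deadline is March 16, 2006; the filing on March 14, 2006 is on or before that date.

Yes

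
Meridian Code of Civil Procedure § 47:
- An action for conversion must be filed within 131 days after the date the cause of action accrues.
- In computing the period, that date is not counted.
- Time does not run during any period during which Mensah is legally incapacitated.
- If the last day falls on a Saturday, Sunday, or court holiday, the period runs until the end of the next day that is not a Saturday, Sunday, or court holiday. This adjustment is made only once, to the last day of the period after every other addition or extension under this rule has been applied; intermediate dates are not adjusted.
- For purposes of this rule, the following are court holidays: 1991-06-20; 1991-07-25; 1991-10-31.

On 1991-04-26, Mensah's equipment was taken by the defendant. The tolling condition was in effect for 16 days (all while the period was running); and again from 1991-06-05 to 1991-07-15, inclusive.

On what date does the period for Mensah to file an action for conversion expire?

November 1, 1991

131 days after 1991-04-26 is September 4, 1991.
Tolling adds 16 days: September 4, 1991 + 16 days = September 20, 1991.
From June 5, 1991 through July 15, 1991 inclusive is 41 days; tolling adds 41 days: September 20, 1991 + 41 days = October 31, 1991.
October 31, 1991 is a listed holiday. The next qualifying day is November 1, 1991.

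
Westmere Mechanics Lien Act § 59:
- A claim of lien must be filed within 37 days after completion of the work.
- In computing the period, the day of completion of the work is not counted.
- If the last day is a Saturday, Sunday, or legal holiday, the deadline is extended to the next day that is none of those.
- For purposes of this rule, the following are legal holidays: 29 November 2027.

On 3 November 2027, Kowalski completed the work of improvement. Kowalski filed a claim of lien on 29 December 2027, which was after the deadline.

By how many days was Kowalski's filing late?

37 days after 3 November 2027 is December 10, 2027.
December 10, 2027 is a Friday and not a legal holiday, so no extension applies.
The deadline is December 10, 2027; from December 10, 2027 to December 29, 2027 is 19 days.

19 days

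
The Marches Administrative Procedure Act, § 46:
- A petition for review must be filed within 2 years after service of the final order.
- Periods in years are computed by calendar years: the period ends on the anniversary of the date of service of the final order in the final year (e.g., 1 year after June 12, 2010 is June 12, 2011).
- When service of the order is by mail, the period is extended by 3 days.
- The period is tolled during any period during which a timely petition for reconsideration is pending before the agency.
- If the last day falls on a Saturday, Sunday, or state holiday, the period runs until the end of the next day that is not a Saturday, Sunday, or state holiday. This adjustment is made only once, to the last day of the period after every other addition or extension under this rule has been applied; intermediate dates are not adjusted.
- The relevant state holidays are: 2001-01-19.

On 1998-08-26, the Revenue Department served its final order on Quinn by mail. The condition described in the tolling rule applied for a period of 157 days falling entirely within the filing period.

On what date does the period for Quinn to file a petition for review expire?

2 years after 1998-08-26 is August 26, 2000.
Service was by mail, adding 3 days: August 26, 2000 + 3 days = August 29, 2000.
Tolling adds 157 days: August 29, 2000 + 157 days = February 2, 2001.
February 2, 2001 is a Friday and not a state holiday, so no extension applies.

February 2, 2001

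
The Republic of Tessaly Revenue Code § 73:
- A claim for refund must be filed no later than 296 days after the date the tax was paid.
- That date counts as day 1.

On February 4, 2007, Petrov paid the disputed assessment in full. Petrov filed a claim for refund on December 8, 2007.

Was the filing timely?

No

Counting February 4, 2007 as day 1, day 296 is November 26, 2007.
The deadline is November 26, 2007; the filing on December 8, 2007 is after that date.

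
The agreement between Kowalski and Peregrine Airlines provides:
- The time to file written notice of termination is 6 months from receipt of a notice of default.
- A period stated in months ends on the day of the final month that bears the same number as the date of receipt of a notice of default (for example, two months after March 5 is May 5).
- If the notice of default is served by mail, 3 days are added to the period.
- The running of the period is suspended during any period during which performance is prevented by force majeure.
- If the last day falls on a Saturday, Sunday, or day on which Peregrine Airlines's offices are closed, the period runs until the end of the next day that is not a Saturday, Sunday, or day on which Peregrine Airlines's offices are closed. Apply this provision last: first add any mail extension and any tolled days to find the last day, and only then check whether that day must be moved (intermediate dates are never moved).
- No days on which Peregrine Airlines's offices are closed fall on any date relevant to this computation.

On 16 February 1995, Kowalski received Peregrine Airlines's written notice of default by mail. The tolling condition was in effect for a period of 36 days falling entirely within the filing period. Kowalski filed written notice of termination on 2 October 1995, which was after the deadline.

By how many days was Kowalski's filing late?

6 months after 16 February 1995 is August 16, 1995.
Service was by mail, adding 3 days: August 16, 1995 + 3 days = August 19, 1995.
Tolling adds 36 days: August 19, 1995 + 36 days = September 24, 1995.
September 24, 1995 is Sunday. The next qualifying day is September 25, 1995.
The deadline is September 25, 1995; from September 25, 1995 to October 2, 1995 is 7 days.

7 days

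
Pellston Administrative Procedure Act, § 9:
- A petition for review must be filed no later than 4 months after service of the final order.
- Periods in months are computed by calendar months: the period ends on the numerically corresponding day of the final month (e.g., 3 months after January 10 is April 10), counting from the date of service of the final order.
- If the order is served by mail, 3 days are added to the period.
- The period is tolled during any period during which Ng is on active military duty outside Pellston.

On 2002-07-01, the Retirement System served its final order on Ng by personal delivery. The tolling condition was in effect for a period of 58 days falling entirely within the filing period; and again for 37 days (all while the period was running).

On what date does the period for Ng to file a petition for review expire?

4 months after 2002-07-01 is November 1, 2002.
Service was not by mail, so no mail extension applies.
Tolling adds 58 days: November 1, 2002 + 58 days = December 29, 2002.
Tolling adds 37 days: December 29, 2002 + 37 days = February 4, 2003.

February 4, 2003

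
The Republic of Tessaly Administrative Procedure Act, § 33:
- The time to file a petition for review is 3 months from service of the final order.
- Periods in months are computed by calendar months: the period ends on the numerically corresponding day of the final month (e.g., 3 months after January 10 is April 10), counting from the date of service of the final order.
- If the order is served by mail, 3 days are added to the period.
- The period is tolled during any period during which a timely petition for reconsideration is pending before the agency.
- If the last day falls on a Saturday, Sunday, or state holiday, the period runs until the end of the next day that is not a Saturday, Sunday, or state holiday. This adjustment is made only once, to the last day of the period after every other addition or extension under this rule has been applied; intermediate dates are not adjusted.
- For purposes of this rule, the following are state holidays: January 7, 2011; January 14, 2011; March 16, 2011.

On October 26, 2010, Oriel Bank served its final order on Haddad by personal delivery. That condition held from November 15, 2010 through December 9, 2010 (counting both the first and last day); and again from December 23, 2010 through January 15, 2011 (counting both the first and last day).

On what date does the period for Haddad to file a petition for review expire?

March 17, 2011

3 months after October 26, 2010 is January 26, 2011.
Service was not by mail, so no mail extension applies.
From November 15, 2010 through December 9, 2010 inclusive is 25 days; tolling adds 25 days: January 26, 2011 + 25 days = February 20, 2011.
From December 23, 2010 through January 15, 2011 inclusive is 24 days; tolling adds 24 days: February 20, 2011 + 24 days = March 16, 2011.
March 16, 2011 is a listed holiday. The next qualifying day is March 17, 2011.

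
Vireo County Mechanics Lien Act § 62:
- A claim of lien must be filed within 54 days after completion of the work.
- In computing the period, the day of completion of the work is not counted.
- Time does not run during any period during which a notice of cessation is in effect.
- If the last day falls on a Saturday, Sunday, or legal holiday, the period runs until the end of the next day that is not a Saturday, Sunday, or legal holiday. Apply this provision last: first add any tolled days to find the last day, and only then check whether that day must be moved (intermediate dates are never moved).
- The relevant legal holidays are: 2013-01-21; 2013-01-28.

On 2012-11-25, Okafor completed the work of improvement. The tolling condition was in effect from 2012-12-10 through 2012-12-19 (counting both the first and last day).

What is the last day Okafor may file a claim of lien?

January 29, 2013

54 days after 2012-11-25 is January 18, 2013.
From December 10, 2012 through December 19, 2012 inclusive is 10 days; tolling adds 10 days: January 18, 2013 + 10 days = January 28, 2013.
January 28, 2013 is a listed holiday. The next qualifying day is January 29, 2013.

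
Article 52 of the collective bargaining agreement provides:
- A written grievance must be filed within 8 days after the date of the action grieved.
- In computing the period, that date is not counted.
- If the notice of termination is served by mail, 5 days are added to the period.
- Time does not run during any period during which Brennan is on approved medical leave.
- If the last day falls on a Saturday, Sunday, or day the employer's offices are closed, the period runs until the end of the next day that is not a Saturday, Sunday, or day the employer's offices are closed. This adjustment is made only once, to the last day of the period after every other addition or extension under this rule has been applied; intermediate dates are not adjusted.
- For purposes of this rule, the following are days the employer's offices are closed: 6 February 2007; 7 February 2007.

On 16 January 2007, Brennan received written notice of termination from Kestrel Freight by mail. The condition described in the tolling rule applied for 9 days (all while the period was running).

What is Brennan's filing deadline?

8 days after 16 January 2007 is January 24, 2007.
Service was by mail, adding 5 days: January 24, 2007 + 5 days = January 29, 2007.
Tolling adds 9 days: January 29, 2007 + 9 days = February 7, 2007.
February 7, 2007 is a listed holiday. The next qualifying day is February 8, 2007.

February 8, 2007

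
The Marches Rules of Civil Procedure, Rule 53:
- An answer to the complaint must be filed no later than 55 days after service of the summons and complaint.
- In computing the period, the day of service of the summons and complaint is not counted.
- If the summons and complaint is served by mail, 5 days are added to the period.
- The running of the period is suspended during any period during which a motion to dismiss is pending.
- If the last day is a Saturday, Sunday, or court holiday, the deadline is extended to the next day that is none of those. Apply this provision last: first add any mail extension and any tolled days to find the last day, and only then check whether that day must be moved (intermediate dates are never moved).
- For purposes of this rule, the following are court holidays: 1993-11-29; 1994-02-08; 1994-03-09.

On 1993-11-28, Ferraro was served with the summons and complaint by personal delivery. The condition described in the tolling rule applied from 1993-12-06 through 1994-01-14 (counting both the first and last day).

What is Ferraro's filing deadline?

March 3, 1994

55 days after 1993-11-28 is January 22, 1994.
Service was not by mail, so no mail extension applies.
From December 6, 1993 through January 14, 1994 inclusive is 40 days; tolling adds 40 days: January 22, 1994 + 40 days = March 3, 1994.
March 3, 1994 is a Thursday and not a court holiday, so no extension applies.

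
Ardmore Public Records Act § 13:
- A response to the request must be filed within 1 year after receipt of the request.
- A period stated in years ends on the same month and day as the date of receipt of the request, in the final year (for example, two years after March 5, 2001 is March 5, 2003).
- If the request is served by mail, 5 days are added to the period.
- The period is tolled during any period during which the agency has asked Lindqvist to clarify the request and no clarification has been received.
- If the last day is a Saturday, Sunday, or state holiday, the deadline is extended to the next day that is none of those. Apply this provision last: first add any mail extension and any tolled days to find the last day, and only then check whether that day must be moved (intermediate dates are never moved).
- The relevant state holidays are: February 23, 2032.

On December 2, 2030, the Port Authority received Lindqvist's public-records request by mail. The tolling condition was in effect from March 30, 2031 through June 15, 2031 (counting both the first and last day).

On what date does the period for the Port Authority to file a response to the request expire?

1 year after December 2, 2030 is December 2, 2031.
Service was by mail, adding 5 days: December 2, 2031 + 5 days = December 7, 2031.
From March 30, 2031 through June 15, 2031 inclusive is 78 days; tolling adds 78 days: December 7, 2031 + 78 days = February 23, 2032.
February 23, 2032 is a listed holiday. The next qualifying day is February 24, 2032.

February 24, 2032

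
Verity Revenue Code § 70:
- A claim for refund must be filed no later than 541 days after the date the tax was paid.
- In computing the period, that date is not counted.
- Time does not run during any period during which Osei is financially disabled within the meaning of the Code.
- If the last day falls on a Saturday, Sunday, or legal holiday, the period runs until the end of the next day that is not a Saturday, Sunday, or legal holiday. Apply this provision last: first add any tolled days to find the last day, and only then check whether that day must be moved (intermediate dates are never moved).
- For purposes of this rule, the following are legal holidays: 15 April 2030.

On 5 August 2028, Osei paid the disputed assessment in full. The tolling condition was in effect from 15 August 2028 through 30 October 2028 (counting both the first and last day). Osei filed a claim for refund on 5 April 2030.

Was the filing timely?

Yes

541 days after 5 August 2028 is January 28, 2030.
From August 15, 2028 through October 30, 2028 inclusive is 77 days; tolling adds 77 days: January 28, 2030 + 77 days = April 15, 2030.
April 15, 2030 is a listed holiday. The next qualifying day is April 16, 2030.
The deadline is April 16, 2030; the filing on April 5, 2030 is on or before that date.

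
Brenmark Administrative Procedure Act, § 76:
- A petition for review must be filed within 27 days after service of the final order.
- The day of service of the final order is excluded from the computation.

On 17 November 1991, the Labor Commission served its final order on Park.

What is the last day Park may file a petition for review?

27 days after 17 November 1991 is December 14, 1991.

December 14, 1991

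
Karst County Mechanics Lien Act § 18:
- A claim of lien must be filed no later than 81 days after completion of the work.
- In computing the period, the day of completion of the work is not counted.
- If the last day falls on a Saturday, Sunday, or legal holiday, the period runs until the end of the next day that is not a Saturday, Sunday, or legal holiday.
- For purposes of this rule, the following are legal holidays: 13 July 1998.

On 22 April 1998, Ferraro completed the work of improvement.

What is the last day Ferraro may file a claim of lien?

81 days after 22 April 1998 is July 12, 1998.
July 12, 1998 is Sunday; July 13, 1998 is a listed holiday. The next qualifying day is July 14, 1998.

July 14, 1998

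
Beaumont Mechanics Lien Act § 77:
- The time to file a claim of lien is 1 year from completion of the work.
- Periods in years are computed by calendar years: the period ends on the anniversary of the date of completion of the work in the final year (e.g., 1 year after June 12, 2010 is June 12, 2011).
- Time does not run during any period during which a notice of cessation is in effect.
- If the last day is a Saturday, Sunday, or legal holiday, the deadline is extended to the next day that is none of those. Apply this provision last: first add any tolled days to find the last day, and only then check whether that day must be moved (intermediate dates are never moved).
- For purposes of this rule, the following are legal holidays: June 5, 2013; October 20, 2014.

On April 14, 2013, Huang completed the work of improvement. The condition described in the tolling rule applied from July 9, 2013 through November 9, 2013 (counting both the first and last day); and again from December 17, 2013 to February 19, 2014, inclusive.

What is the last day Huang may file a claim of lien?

1 year after April 14, 2013 is April 14, 2014.
From July 9, 2013 through November 9, 2013 inclusive is 124 days; tolling adds 124 days: April 14, 2014 + 124 days = August 16, 2014.
From December 17, 2013 through February 19, 2014 inclusive is 65 days; tolling adds 65 days: August 16, 2014 + 65 days = October 20, 2014.
October 20, 2014 is a listed holiday. The next qualifying day is October 21, 2014.

October 21, 2014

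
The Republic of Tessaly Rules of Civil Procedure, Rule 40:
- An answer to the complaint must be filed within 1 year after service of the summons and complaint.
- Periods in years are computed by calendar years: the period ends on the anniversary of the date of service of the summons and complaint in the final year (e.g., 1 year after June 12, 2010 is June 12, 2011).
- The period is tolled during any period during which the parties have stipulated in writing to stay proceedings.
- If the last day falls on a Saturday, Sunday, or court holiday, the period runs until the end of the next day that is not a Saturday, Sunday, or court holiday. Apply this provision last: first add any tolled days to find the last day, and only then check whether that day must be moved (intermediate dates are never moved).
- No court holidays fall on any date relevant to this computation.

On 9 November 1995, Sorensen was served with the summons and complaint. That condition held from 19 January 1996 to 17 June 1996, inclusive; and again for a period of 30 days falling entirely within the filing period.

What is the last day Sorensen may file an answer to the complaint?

May 9, 1997

1 year after 9 November 1995 is November 9, 1996.
From January 19, 1996 through June 17, 1996 inclusive is 151 days; tolling adds 151 days: November 9, 1996 + 151 days = April 9, 1997.
Tolling adds 30 days: April 9, 1997 + 30 days = May 9, 1997.
May 9, 1997 is a Friday and not a court holiday, so no extension applies.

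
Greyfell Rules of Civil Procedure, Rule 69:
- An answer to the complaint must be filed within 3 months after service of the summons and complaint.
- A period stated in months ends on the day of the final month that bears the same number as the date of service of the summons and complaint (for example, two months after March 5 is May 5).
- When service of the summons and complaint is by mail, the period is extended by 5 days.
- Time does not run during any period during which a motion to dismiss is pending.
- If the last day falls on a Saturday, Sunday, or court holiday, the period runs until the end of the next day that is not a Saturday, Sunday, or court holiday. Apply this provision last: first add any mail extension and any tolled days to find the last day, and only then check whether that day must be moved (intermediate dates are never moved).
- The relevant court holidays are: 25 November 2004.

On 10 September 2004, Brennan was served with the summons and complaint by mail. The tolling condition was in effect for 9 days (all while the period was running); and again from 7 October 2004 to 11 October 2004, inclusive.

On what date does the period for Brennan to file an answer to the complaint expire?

3 months after 10 September 2004 is December 10, 2004.
Service was by mail, adding 5 days: December 10, 2004 + 5 days = December 15, 2004.
Tolling adds 9 days: December 15, 2004 + 9 days = December 24, 2004.
From October 7, 2004 through October 11, 2004 inclusive is 5 days; tolling adds 5 days: December 24, 2004 + 5 days = December 29, 2004.
December 29, 2004 is a Wednesday and not a court holiday, so no extension applies.

December 29, 2004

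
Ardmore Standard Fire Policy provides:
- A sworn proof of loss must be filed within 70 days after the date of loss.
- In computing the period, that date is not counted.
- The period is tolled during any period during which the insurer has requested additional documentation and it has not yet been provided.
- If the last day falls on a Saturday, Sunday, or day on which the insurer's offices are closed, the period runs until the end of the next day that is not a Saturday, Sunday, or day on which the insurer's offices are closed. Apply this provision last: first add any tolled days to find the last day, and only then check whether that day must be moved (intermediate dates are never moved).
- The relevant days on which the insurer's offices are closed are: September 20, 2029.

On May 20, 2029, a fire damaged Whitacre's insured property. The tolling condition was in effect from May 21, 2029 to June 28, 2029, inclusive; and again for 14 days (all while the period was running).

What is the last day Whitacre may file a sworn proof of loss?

September 21, 2029

70 days after May 20, 2029 is July 29, 2029.
From May 21, 2029 through June 28, 2029 inclusive is 39 days; tolling adds 39 days: July 29, 2029 + 39 days = September 6, 2029.
Tolling adds 14 days: September 6, 2029 + 14 days = September 20, 2029.
September 20, 2029 is a listed holiday. The next qualifying day is September 21, 2029.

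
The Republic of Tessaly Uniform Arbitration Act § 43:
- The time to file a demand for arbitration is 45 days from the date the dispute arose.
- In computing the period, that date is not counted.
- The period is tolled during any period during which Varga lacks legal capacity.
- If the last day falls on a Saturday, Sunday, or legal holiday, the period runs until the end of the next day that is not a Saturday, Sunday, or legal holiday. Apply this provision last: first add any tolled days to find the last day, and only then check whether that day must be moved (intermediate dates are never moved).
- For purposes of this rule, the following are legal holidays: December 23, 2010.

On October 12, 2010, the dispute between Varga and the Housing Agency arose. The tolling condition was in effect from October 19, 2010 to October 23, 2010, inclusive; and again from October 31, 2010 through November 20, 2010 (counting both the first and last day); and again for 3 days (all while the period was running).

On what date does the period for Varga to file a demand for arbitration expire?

45 days after October 12, 2010 is November 26, 2010.
From October 19, 2010 through October 23, 2010 inclusive is 5 days; tolling adds 5 days: November 26, 2010 + 5 days = December 1, 2010.
From October 31, 2010 through November 20, 2010 inclusive is 21 days; tolling adds 21 days: December 1, 2010 + 21 days = December 22, 2010.
Tolling adds 3 days: December 22, 2010 + 3 days = December 25, 2010.
December 25, 2010 is Saturday; December 26, 2010 is Sunday. The next qualifying day is December 27, 2010.

December 27, 2010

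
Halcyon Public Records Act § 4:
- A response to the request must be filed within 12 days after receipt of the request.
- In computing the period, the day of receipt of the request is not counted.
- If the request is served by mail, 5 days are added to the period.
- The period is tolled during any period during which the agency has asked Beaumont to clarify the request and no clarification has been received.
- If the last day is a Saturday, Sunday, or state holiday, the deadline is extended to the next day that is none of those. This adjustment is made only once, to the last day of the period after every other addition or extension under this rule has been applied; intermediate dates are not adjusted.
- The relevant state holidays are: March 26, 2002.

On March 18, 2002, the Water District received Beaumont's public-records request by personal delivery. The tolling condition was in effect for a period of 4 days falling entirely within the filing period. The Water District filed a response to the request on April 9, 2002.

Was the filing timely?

No

12 days after March 18, 2002 is March 30, 2002.
Service was not by mail, so no mail extension applies.
Tolling adds 4 days: March 30, 2002 + 4 days = April 3, 2002.
April 3, 2002 is a Wednesday and not a state holiday, so no extension applies.
The deadline is April 3, 2002; the filing on April 9, 2002 is after that date.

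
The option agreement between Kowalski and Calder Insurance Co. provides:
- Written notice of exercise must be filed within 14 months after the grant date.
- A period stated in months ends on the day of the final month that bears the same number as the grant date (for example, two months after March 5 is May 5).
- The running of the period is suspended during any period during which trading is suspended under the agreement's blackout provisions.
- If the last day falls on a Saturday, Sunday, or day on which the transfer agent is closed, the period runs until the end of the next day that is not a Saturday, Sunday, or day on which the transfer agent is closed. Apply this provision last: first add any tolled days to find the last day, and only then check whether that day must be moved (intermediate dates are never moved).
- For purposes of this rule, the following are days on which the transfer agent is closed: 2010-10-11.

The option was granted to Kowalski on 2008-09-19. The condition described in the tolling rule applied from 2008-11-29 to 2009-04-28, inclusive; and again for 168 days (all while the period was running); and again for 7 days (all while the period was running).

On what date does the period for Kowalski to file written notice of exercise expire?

14 months after 2008-09-19 is November 19, 2009.
From November 29, 2008 through April 28, 2009 inclusive is 151 days; tolling adds 151 days: November 19, 2009 + 151 days = April 19, 2010.
Tolling adds 168 days: April 19, 2010 + 168 days = October 4, 2010.
Tolling adds 7 days: October 4, 2010 + 7 days = October 11, 2010.
October 11, 2010 is a listed holiday. The next qualifying day is October 12, 2010.

October 12, 2010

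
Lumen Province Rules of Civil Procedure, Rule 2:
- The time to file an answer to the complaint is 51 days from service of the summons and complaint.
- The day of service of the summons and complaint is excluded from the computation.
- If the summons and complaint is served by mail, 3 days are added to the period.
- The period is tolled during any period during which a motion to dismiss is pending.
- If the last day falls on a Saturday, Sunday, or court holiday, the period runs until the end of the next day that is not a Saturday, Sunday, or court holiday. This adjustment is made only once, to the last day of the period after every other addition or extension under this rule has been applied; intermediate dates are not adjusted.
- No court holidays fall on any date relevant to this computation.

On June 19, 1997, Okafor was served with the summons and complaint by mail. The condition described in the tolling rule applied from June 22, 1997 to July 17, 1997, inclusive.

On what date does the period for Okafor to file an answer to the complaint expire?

September 8, 1997

51 days after June 19, 1997 is August 9, 1997.
Service was by mail, adding 3 days: August 9, 1997 + 3 days = August 12, 1997.
From June 22, 1997 through July 17, 1997 inclusive is 26 days; tolling adds 26 days: August 12, 1997 + 26 days = September 7, 1997.
September 7, 1997 is Sunday. The next qualifying day is September 8, 1997.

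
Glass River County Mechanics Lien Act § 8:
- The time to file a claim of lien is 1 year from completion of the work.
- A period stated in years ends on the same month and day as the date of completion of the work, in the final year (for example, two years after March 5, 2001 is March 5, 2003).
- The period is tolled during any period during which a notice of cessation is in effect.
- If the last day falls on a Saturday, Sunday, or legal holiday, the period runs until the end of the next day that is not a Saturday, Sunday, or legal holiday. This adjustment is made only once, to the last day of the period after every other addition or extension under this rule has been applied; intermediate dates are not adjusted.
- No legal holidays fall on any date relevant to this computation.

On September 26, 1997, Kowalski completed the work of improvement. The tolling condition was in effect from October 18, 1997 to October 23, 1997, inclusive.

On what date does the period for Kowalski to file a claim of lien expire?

1 year after September 26, 1997 is September 26, 1998.
From October 18, 1997 through October 23, 1997 inclusive is 6 days; tolling adds 6 days: September 26, 1998 + 6 days = October 2, 1998.
October 2, 1998 is a Friday and not a legal holiday, so no extension applies.

October 2, 1998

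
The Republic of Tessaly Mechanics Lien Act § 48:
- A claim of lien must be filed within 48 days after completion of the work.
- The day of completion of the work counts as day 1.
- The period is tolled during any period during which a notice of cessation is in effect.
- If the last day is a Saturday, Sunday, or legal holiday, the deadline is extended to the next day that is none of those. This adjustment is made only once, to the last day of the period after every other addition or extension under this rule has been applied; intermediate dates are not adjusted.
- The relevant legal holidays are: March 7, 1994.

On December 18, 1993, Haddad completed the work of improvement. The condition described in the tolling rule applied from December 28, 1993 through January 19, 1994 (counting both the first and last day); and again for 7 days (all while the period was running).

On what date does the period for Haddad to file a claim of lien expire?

Counting December 18, 1993 as day 1, day 48 is February 3, 1994.
From December 28, 1993 through January 19, 1994 inclusive is 23 days; tolling adds 23 days: February 3, 1994 + 23 days = February 26, 1994.
Tolling adds 7 days: February 26, 1994 + 7 days = March 5, 1994.
March 5, 1994 is Saturday; March 6, 1994 is Sunday; March 7, 1994 is a listed holiday. The next qualifying day is March 8, 1994.

March 8, 1994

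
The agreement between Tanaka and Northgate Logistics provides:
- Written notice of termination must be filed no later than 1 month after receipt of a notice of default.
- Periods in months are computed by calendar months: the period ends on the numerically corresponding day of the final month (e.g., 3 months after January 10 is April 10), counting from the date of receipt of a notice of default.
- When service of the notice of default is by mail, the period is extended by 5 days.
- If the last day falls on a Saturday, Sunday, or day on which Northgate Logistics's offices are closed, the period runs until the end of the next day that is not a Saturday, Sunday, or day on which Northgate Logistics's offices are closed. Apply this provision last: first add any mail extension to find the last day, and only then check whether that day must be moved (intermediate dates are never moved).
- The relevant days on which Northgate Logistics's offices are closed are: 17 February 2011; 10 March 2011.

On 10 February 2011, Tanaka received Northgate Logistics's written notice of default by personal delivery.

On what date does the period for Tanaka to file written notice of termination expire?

1 month after 10 February 2011 is March 10, 2011.
Service was not by mail, so no mail extension applies.
March 10, 2011 is a listed holiday. The next qualifying day is March 11, 2011.

March 11, 2011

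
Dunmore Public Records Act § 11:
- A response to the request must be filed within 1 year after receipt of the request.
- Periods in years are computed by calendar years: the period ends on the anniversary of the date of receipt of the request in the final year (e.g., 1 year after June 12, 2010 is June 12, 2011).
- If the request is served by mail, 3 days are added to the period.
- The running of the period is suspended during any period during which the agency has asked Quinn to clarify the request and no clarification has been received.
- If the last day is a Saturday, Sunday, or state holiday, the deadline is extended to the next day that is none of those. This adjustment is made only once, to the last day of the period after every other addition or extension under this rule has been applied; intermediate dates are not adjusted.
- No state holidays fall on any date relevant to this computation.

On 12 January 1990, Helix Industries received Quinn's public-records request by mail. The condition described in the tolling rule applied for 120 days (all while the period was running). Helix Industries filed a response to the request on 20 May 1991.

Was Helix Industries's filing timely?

No

1 year after 12 January 1990 is January 12, 1991.
Service was by mail, adding 3 days: January 12, 1991 + 3 days = January 15, 1991.
Tolling adds 120 days: January 15, 1991 + 120 days = May 15, 1991.
May 15, 1991 is a Wednesday and not a state holiday, so no extension applies.
The deadline is May 15, 1991; the filing on May 20, 1991 is after that date.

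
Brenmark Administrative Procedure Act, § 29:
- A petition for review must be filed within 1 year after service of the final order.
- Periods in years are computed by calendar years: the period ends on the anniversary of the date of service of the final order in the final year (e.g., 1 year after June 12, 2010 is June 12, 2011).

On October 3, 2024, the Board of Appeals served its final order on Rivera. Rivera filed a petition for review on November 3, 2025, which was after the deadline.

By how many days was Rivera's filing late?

31 days

1 year after October 3, 2024 is October 3, 2025.
The deadline is October 3, 2025; from October 3, 2025 to November 3, 2025 is 31 days.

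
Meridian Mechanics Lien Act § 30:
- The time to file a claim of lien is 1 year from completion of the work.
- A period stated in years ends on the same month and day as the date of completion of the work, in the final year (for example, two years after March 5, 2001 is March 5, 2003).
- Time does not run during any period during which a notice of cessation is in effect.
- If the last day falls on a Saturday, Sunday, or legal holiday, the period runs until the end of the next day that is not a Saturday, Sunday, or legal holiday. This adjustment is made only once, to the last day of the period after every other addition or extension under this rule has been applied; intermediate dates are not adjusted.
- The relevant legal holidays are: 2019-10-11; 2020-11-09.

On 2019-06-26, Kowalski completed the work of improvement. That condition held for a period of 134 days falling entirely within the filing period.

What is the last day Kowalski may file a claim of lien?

1 year after 2019-06-26 is June 26, 2020.
Tolling adds 134 days: June 26, 2020 + 134 days = November 7, 2020.
November 7, 2020 is Saturday; November 8, 2020 is Sunday; November 9, 2020 is a listed holiday. The next qualifying day is November 10, 2020.

November 10, 2020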